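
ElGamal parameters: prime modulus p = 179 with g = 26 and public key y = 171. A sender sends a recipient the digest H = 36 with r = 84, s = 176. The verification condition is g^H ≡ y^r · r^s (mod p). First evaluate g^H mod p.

Squares mod 179: 26^1≡26, 26^2≡139, 26^4≡168, 26^8≡121, 26^16≡142, 26^32≡116
36 = 32 + 4, so 26^36 ≡ 116·168 ≡ 156 (mod 179)

156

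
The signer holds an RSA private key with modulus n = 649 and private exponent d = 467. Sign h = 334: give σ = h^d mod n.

Squares mod 649: h^1≡334, h^2≡577, h^4≡641, h^8≡64, h^16≡202, h^32≡566, h^64≡399, h^128≡196, h^256≡125
467 = 256 + 128 + 64 + 16 + 2 + 1, so h^467 ≡ 125·196·399·202·577·334 ≡ 555 (mod 649)

555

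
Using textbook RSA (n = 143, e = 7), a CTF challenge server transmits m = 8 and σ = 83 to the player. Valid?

Squares mod 143: σ^1≡83, σ^2≡25, σ^4≡53
7 = 4 + 2 + 1, so σ^7 ≡ 53·25·83 ≡ 8 (mod 143)
Since 8 equals the digest 8, verification succeeds.

yes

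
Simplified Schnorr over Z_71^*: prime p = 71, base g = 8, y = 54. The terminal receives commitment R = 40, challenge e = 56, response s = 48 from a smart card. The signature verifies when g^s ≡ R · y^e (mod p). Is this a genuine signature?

forged

g^s mod p:
8^2 = 64
8^4 ≡ 64^2 = 4096 ≡ 49
8^8 ≡ 49^2 = 2401 ≡ 58
8^16 ≡ 58^2 = 3364 ≡ 27
8^32 ≡ 27^2 = 729 ≡ 19
48 = 32 + 16, so 8^48 ≡ 19·27 ≡ 16 (mod 71)
R · y^e mod p:
54^2 = 2916 ≡ 5
54^4 ≡ 5^2 = 25
54^8 ≡ 25^2 = 625 ≡ 57
54^16 ≡ 57^2 = 3249 ≡ 54
54^32 ≡ 54^2 = 2916 ≡ 5
56 = 32 + 16 + 8, so 54^56 ≡ 5·54·57 ≡ 54 (mod 71)
40·54 = 2160 ≡ 30 (mod 71)
16 ≠ 30; the check fails.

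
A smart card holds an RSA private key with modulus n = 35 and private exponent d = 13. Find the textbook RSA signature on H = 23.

23

H^13 mod 35 = 23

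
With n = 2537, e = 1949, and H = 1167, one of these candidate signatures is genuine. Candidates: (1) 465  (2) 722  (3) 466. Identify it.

3

Candidate 1: Squares mod 2537: 465^1≡465, 465^2≡580, 465^4≡1516, 465^8≡2271, 465^16≡2257, 465^32≡2290, 465^64≡121, 465^128≡1956, 465^256≡140, 465^512≡1841, 465^1024≡2386; 1949 = 1024 + 512 + 256 + 128 + 16 + 8 + 4 + 1, so 465^1949 ≡ 2386·1841·140·1956·2257·2271·1516·465 ≡ 1767 (mod 2537)
Candidate 2: Squares mod 2537: 722^1≡722, 722^2≡1199, 722^4≡1659, 722^8≡2173, 722^16≡572, 722^32≡2448, 722^64≡310, 722^128≡2231, 722^256≡2304, 722^512≡1012, 722^1024≡1733; 1949 = 1024 + 512 + 256 + 128 + 16 + 8 + 4 + 1, so 722^1949 ≡ 1733·1012·2304·2231·572·2173·1659·722 ≡ 2463 (mod 2537)
Candidate 3: Squares mod 2537: 466^1≡466, 466^2≡1511, 466^4≡2358, 466^8≡1597, 466^16≡724, 466^32≡1554, 466^64≡2229, 466^128≡995, 466^256≡595, 466^512≡1382, 466^1024≡2100; 1949 = 1024 + 512 + 256 + 128 + 16 + 8 + 4 + 1, so 466^1949 ≡ 2100·1382·595·995·724·1597·2358·466 ≡ 1167 (mod 2537)
  → matches H = 1167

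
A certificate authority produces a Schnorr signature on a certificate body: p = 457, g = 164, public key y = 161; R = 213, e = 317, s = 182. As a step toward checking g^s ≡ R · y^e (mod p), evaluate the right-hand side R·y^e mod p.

161^2 = 25921 ≡ 329
161^4 ≡ 329^2 = 108241 ≡ 389
161^8 ≡ 389^2 = 151321 ≡ 54
161^16 ≡ 54^2 = 2916 ≡ 174
161^32 ≡ 174^2 = 30276 ≡ 114
161^64 ≡ 114^2 = 12996 ≡ 200
161^128 ≡ 200^2 = 40000 ≡ 241
161^256 ≡ 241^2 = 58081 ≡ 42
317 = 256 + 32 + 16 + 8 + 4 + 1, so 161^317 ≡ 42·114·174·54·389·161 ≡ 166 (mod 457)
R · y^e ≡ 213·166 = 35358 ≡ 169 (mod 457)

169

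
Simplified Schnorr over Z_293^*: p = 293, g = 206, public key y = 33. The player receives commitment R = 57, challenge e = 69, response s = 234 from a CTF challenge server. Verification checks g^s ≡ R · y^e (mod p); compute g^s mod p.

100

206^2 = 42436 ≡ 244
206^4 ≡ 244^2 = 59536 ≡ 57
206^8 ≡ 57^2 = 3249 ≡ 26
206^16 ≡ 26^2 = 676 ≡ 90
206^32 ≡ 90^2 = 8100 ≡ 189
206^64 ≡ 189^2 = 35721 ≡ 268
206^128 ≡ 268^2 = 71824 ≡ 39
234 = 128 + 64 + 32 + 8 + 2, so 206^234 ≡ 39·268·189·26·244 ≡ 100 (mod 293)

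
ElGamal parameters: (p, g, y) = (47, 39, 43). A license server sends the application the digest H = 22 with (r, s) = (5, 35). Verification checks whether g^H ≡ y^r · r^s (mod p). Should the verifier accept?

reject

Left side g^H mod p:
Squares mod 47: 39^1≡39, 39^2≡17, 39^4≡7, 39^8≡2, 39^16≡4
22 = 16 + 4 + 2, so 39^22 ≡ 4·7·17 ≡ 6 (mod 47)
Right side y^r · r^s mod p:
Squares mod 47: 43^1≡43, 43^2≡16, 43^4≡21
5 = 4 + 1, so 43^5 ≡ 21·43 ≡ 10 (mod 47)
Squares mod 47: 5^1≡5, 5^2≡25, 5^4≡14, 5^8≡8, 5^16≡17, 5^32≡7
35 = 32 + 2 + 1, so 5^35 ≡ 7·25·5 ≡ 29 (mod 47)
10·29 = 290 ≡ 8 (mod 47)
6 ≠ 8, so verification fails.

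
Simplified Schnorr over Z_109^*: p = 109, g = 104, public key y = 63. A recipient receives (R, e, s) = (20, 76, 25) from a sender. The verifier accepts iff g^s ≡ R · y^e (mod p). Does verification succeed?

g^s mod p:
Squares mod 109: 104^1≡104, 104^2≡25, 104^4≡80, 104^8≡78, 104^16≡89
25 = 16 + 8 + 1, so 104^25 ≡ 89·78·104 ≡ 61 (mod 109)
R · y^e mod p:
Squares mod 109: 63^1≡63, 63^2≡45, 63^4≡63, 63^8≡45, 63^16≡63, 63^32≡45, 63^64≡63
76 = 64 + 8 + 4, so 63^76 ≡ 63·45·63 ≡ 63 (mod 109)
20·63 = 1260 ≡ 61 (mod 109)
61 ≡ 61 (mod 109); signature holds.

passes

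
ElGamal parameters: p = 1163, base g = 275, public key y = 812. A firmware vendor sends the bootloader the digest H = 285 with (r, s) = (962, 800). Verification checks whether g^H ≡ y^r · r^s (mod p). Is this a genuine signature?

forged

Left side g^H mod p:
275^2 = 75625 ≡ 30
275^4 ≡ 30^2 = 900
275^8 ≡ 900^2 = 810000 ≡ 552
275^16 ≡ 552^2 = 304704 ≡ 1161
275^32 ≡ 1161^2 = 1347921 ≡ 4
275^64 ≡ 4^2 = 16
275^128 ≡ 16^2 = 256
275^256 ≡ 256^2 = 65536 ≡ 408
285 = 256 + 16 + 8 + 4 + 1, so 275^285 ≡ 408·1161·552·900·275 ≡ 111 (mod 1163)
Right side y^r · r^s mod p:
812^2 = 659344 ≡ 1086
812^4 ≡ 1086^2 = 1179396 ≡ 114
812^8 ≡ 114^2 = 12996 ≡ 203
812^16 ≡ 203^2 = 41209 ≡ 504
812^32 ≡ 504^2 = 254016 ≡ 482
812^64 ≡ 482^2 = 232324 ≡ 887
812^128 ≡ 887^2 = 786769 ≡ 581
812^256 ≡ 581^2 = 337561 ≡ 291
812^512 ≡ 291^2 = 84681 ≡ 945
962 = 512 + 256 + 128 + 64 + 2, so 812^962 ≡ 945·291·581·887·1086 ≡ 1106 (mod 1163)
962^2 = 925444 ≡ 859
962^4 ≡ 859^2 = 737881 ≡ 539
962^8 ≡ 539^2 = 290521 ≡ 934
962^16 ≡ 934^2 = 872356 ≡ 106
962^32 ≡ 106^2 = 11236 ≡ 769
962^64 ≡ 769^2 = 591361 ≡ 557
962^128 ≡ 557^2 = 310249 ≡ 891
962^256 ≡ 891^2 = 793881 ≡ 715
962^512 ≡ 715^2 = 511225 ≡ 668
800 = 512 + 256 + 32, so 962^800 ≡ 668·715·769 ≡ 424 (mod 1163)
1106·424 = 468944 ≡ 255 (mod 1163)
111 ≠ 255, so verification fails.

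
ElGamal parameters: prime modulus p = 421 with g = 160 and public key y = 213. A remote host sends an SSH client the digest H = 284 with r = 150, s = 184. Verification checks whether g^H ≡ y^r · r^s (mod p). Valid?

no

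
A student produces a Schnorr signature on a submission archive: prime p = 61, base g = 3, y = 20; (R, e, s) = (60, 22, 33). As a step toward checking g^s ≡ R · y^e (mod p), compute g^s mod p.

27

3^2 = 9
3^4 ≡ 9^2 = 81 ≡ 20
3^8 ≡ 20^2 = 400 ≡ 34
3^16 ≡ 34^2 = 1156 ≡ 58
3^32 ≡ 58^2 = 3364 ≡ 9
33 = 32 + 1, so 3^33 ≡ 9·3 ≡ 27 (mod 61)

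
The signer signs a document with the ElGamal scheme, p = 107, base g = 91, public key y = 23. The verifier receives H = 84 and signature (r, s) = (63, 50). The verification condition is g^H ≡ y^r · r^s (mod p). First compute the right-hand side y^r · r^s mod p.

101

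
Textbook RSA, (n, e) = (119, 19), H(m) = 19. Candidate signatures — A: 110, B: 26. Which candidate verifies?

A

Candidate A: 110^2 = 12100 ≡ 81; 110^4 ≡ 81^2 = 6561 ≡ 16; 110^8 ≡ 16^2 = 256 ≡ 18; 110^16 ≡ 18^2 = 324 ≡ 86; 19 = 16 + 2 + 1, so 110^19 ≡ 86·81·110 ≡ 19 (mod 119)
  → matches H(m) = 19
Candidate B: 26^2 = 676 ≡ 81; 26^4 ≡ 81^2 = 6561 ≡ 16; 26^8 ≡ 16^2 = 256 ≡ 18; 26^16 ≡ 18^2 = 324 ≡ 86; 19 = 16 + 2 + 1, so 26^19 ≡ 86·81·26 ≡ 117 (mod 119)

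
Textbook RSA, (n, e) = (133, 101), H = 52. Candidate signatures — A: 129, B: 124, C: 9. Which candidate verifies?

B

Candidate A: Squares mod 133: 129^1≡129, 129^2≡16, 129^4≡123, 129^8≡100, 129^16≡25, 129^32≡93, 129^64≡4; 101 = 64 + 32 + 4 + 1, so 129^101 ≡ 4·93·123·129 ≡ 117 (mod 133)
Candidate B: Squares mod 133: 124^1≡124, 124^2≡81, 124^4≡44, 124^8≡74, 124^16≡23, 124^32≡130, 124^64≡9; 101 = 64 + 32 + 4 + 1, so 124^101 ≡ 9·130·44·124 ≡ 52 (mod 133)
  → matches H = 52
Candidate C: Squares mod 133: 9^1≡9, 9^2≡81, 9^4≡44, 9^8≡74, 9^16≡23, 9^32≡130, 9^64≡9; 101 = 64 + 32 + 4 + 1, so 9^101 ≡ 9·130·44·9 ≡ 81 (mod 133)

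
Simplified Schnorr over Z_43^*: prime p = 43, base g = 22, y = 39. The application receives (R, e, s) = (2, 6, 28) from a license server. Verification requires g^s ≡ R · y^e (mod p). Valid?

g^s mod p:
22^2 = 484 ≡ 11
22^4 ≡ 11^2 = 121 ≡ 35
22^8 ≡ 35^2 = 1225 ≡ 21
22^16 ≡ 21^2 = 441 ≡ 11
28 = 16 + 8 + 4, so 22^28 ≡ 11·21·35 ≡ 1 (mod 43)
R · y^e mod p:
39^2 = 1521 ≡ 16
39^4 ≡ 16^2 = 256 ≡ 41
6 = 4 + 2, so 39^6 ≡ 41·16 ≡ 11 (mod 43)
2·11 = 22 ≡ 22 (mod 43)
1 ≠ 22; the check fails.

no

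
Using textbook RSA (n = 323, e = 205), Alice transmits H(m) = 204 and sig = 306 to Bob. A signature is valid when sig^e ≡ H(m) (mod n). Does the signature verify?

verifies

sig^2 ≡ 306^2 = 93636 ≡ 289
sig^4 ≡ 289^2 = 83521 ≡ 187
sig^8 ≡ 187^2 = 34969 ≡ 85
sig^16 ≡ 85^2 = 7225 ≡ 119
sig^32 ≡ 119^2 = 14161 ≡ 272
sig^64 ≡ 272^2 = 73984 ≡ 17
sig^128 ≡ 17^2 = 289
205 = 128 + 64 + 8 + 4 + 1, so sig^205 ≡ 289·17·85·187·306 ≡ 204 (mod 323)
Since 204 equals the digest 204, verification succeeds.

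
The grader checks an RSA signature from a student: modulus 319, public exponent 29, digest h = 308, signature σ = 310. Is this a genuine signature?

σ^2 ≡ 310^2 = 96100 ≡ 81
σ^4 ≡ 81^2 = 6561 ≡ 181
σ^8 ≡ 181^2 = 32761 ≡ 223
σ^16 ≡ 223^2 = 49729 ≡ 284
29 = 16 + 8 + 4 + 1, so σ^29 ≡ 284·223·181·310 ≡ 281 (mod 319)
σ^29 mod 319 = 281, but h = 308.

forged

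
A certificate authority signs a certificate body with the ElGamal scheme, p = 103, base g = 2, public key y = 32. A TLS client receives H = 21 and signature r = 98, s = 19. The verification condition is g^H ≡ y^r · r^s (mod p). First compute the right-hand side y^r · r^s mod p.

72

Squares mod 103: 32^1≡32, 32^2≡97, 32^4≡36, 32^8≡60, 32^16≡98, 32^32≡25, 32^64≡7
98 = 64 + 32 + 2, so 32^98 ≡ 7·25·97 ≡ 83 (mod 103)
Squares mod 103: 98^1≡98, 98^2≡25, 98^4≡7, 98^8≡49, 98^16≡32
19 = 16 + 2 + 1, so 98^19 ≡ 32·25·98 ≡ 17 (mod 103)
y^r · r^s ≡ 83·17 = 1411 ≡ 72 (mod 103)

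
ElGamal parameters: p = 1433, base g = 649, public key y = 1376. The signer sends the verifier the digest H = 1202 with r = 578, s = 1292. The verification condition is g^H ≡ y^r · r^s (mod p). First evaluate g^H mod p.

Squares mod 1433: 649^1≡649, 649^2≡1332, 649^4≡170, 649^8≡240, 649^16≡280, 649^32≡1018, 649^64≡265, 649^128≡8, 649^256≡64, 649^512≡1230, 649^1024≡1085
1202 = 1024 + 128 + 32 + 16 + 2, so 649^1202 ≡ 1085·8·1018·280·1332 ≡ 1425 (mod 1433)

1425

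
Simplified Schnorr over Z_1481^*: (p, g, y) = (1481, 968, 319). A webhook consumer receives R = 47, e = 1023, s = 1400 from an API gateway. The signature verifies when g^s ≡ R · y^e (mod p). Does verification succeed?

g^s mod p:
968^2 = 937024 ≡ 1032
968^4 ≡ 1032^2 = 1065024 ≡ 185
968^8 ≡ 185^2 = 34225 ≡ 162
968^16 ≡ 162^2 = 26244 ≡ 1067
968^32 ≡ 1067^2 = 1138489 ≡ 1081
968^64 ≡ 1081^2 = 1168561 ≡ 52
968^128 ≡ 52^2 = 2704 ≡ 1223
968^256 ≡ 1223^2 = 1495729 ≡ 1400
968^512 ≡ 1400^2 = 1960000 ≡ 637
968^1024 ≡ 637^2 = 405769 ≡ 1456
1400 = 1024 + 256 + 64 + 32 + 16 + 8, so 968^1400 ≡ 1456·1400·52·1081·1067·162 ≡ 1218 (mod 1481)
R · y^e mod p:
319^2 = 101761 ≡ 1053
319^4 ≡ 1053^2 = 1108809 ≡ 1021
319^8 ≡ 1021^2 = 1042441 ≡ 1298
319^16 ≡ 1298^2 = 1684804 ≡ 907
319^32 ≡ 907^2 = 822649 ≡ 694
319^64 ≡ 694^2 = 481636 ≡ 311
319^128 ≡ 311^2 = 96721 ≡ 456
319^256 ≡ 456^2 = 207936 ≡ 596
319^512 ≡ 596^2 = 355216 ≡ 1257
1023 = 512 + 256 + 128 + 64 + 32 + 16 + 8 + 4 + 2 + 1, so 319^1023 ≡ 1257·596·456·311·694·907·1298·1021·1053·319 ≡ 278 (mod 1481)
47·278 = 13066 ≡ 1218 (mod 1481)
1218 ≡ 1218 (mod 1481); signature holds.

passes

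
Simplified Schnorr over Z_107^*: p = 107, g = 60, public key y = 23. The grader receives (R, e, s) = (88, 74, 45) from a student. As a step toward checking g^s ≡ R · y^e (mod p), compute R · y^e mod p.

23^2 = 529 ≡ 101
23^4 ≡ 101^2 = 10201 ≡ 36
23^8 ≡ 36^2 = 1296 ≡ 12
23^16 ≡ 12^2 = 144 ≡ 37
23^32 ≡ 37^2 = 1369 ≡ 85
23^64 ≡ 85^2 = 7225 ≡ 56
74 = 64 + 8 + 2, so 23^74 ≡ 56·12·101 ≡ 34 (mod 107)
R · y^e ≡ 88·34 = 2992 ≡ 103 (mod 107)

103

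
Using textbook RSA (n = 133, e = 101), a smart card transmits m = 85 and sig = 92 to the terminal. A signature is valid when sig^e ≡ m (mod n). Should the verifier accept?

accept

sig^2 ≡ 92^2 = 8464 ≡ 85
sig^4 ≡ 85^2 = 7225 ≡ 43
sig^8 ≡ 43^2 = 1849 ≡ 120
sig^16 ≡ 120^2 = 14400 ≡ 36
sig^32 ≡ 36^2 = 1296 ≡ 99
sig^64 ≡ 99^2 = 9801 ≡ 92
101 = 64 + 32 + 4 + 1, so sig^101 ≡ 92·99·43·92 ≡ 85 (mod 133)
sig^101 mod 133 = 85 matches m.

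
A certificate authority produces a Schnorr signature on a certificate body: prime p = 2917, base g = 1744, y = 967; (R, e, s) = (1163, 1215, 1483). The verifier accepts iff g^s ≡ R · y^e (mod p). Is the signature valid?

g^s mod p:
1744^2 = 3041536 ≡ 2022
1744^4 ≡ 2022^2 = 4088484 ≡ 1767
1744^8 ≡ 1767^2 = 3122289 ≡ 1099
1744^16 ≡ 1099^2 = 1207801 ≡ 163
1744^32 ≡ 163^2 = 26569 ≡ 316
1744^64 ≡ 316^2 = 99856 ≡ 678
1744^128 ≡ 678^2 = 459684 ≡ 1715
1744^256 ≡ 1715^2 = 2941225 ≡ 889
1744^512 ≡ 889^2 = 790321 ≡ 2731
1744^1024 ≡ 2731^2 = 7458361 ≡ 2509
1483 = 1024 + 256 + 128 + 64 + 8 + 2 + 1, so 1744^1483 ≡ 2509·889·1715·678·1099·2022·1744 ≡ 1311 (mod 2917)
R · y^e mod p:
967^2 = 935089 ≡ 1649
967^4 ≡ 1649^2 = 2719201 ≡ 557
967^8 ≡ 557^2 = 310249 ≡ 1047
967^16 ≡ 1047^2 = 1096209 ≡ 2334
967^32 ≡ 2334^2 = 5447556 ≡ 1517
967^64 ≡ 1517^2 = 2301289 ≡ 2693
967^128 ≡ 2693^2 = 7252249 ≡ 587
967^256 ≡ 587^2 = 344569 ≡ 363
967^512 ≡ 363^2 = 131769 ≡ 504
967^1024 ≡ 504^2 = 254016 ≡ 237
1215 = 1024 + 128 + 32 + 16 + 8 + 4 + 2 + 1, so 967^1215 ≡ 237·587·1517·2334·1047·557·1649·967 ≡ 247 (mod 2917)
1163·247 = 287261 ≡ 1395 (mod 2917)
1311 ≠ 1395; the check fails.

invalid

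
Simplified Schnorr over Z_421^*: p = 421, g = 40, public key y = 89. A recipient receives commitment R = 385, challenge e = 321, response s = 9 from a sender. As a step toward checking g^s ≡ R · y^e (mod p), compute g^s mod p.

91

Squares mod 421: 40^1≡40, 40^2≡337, 40^4≡320, 40^8≡97
9 = 8 + 1, so 40^9 ≡ 97·40 ≡ 91 (mod 421)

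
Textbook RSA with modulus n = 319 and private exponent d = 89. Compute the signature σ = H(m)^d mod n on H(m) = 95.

85

(H(m))^2 ≡ 95^2 = 9025 ≡ 93
(H(m))^4 ≡ 93^2 = 8649 ≡ 36
(H(m))^8 ≡ 36^2 = 1296 ≡ 20
(H(m))^16 ≡ 20^2 = 400 ≡ 81
(H(m))^32 ≡ 81^2 = 6561 ≡ 181
(H(m))^64 ≡ 181^2 = 32761 ≡ 223
89 = 64 + 16 + 8 + 1, so (H(m))^89 ≡ 223·81·20·95 ≡ 85 (mod 319)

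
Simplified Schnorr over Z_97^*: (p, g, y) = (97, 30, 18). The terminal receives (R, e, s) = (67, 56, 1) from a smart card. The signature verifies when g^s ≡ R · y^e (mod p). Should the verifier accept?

accept

g^s mod p:
30^1 mod 97 = 30
R · y^e mod p:
18^2 = 324 ≡ 33
18^4 ≡ 33^2 = 1089 ≡ 22
18^8 ≡ 22^2 = 484 ≡ 96
18^16 ≡ 96^2 = 9216 ≡ 1
18^32 ≡ 1^2 = 1
56 = 32 + 16 + 8, so 18^56 ≡ 1·1·96 ≡ 96 (mod 97)
67·96 = 6432 ≡ 30 (mod 97)
30 ≡ 30 (mod 97); signature holds.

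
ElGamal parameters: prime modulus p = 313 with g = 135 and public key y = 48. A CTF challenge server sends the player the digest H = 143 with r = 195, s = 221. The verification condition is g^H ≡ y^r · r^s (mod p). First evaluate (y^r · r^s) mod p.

Squares mod 313: 48^1≡48, 48^2≡113, 48^4≡249, 48^8≡27, 48^16≡103, 48^32≡280, 48^64≡150, 48^128≡277
195 = 128 + 64 + 2 + 1, so 48^195 ≡ 277·150·113·48 ≡ 1 (mod 313)
Squares mod 313: 195^1≡195, 195^2≡152, 195^4≡255, 195^8≡234, 195^16≡294, 195^32≡48, 195^64≡113, 195^128≡249
221 = 128 + 64 + 16 + 8 + 4 + 1, so 195^221 ≡ 249·113·294·234·255·195 ≡ 188 (mod 313)
y^r · r^s ≡ 1·188 = 188 ≡ 188 (mod 313)

188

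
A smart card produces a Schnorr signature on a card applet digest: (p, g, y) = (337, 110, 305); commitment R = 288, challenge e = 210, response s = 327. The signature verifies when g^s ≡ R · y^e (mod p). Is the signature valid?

g^s mod p:
110^2 = 12100 ≡ 305
110^4 ≡ 305^2 = 93025 ≡ 13
110^8 ≡ 13^2 = 169
110^16 ≡ 169^2 = 28561 ≡ 253
110^32 ≡ 253^2 = 64009 ≡ 316
110^64 ≡ 316^2 = 99856 ≡ 104
110^128 ≡ 104^2 = 10816 ≡ 32
110^256 ≡ 32^2 = 1024 ≡ 13
327 = 256 + 64 + 4 + 2 + 1, so 110^327 ≡ 13·104·13·305·110 ≡ 288 (mod 337)
R · y^e mod p:
305^2 = 93025 ≡ 13
305^4 ≡ 13^2 = 169
305^8 ≡ 169^2 = 28561 ≡ 253
305^16 ≡ 253^2 = 64009 ≡ 316
305^32 ≡ 316^2 = 99856 ≡ 104
305^64 ≡ 104^2 = 10816 ≡ 32
305^128 ≡ 32^2 = 1024 ≡ 13
210 = 128 + 64 + 16 + 2, so 305^210 ≡ 13·32·316·13 ≡ 1 (mod 337)
288·1 = 288 ≡ 288 (mod 337)
288 ≡ 288 (mod 337); signature holds.

valid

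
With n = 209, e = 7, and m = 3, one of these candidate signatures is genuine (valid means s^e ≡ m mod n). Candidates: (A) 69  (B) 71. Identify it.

B

Candidate A: Squares mod 209: 69^1≡69, 69^2≡163, 69^4≡26; 7 = 4 + 2 + 1, so 69^7 ≡ 26·163·69 ≡ 31 (mod 209)
Candidate B: Squares mod 209: 71^1≡71, 71^2≡25, 71^4≡207; 7 = 4 + 2 + 1, so 71^7 ≡ 207·25·71 ≡ 3 (mod 209)
  → matches m = 3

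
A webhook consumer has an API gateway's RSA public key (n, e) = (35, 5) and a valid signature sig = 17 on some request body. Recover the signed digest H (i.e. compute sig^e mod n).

sig^2 ≡ 17^2 = 289 ≡ 9
sig^4 ≡ 9^2 = 81 ≡ 11
5 = 4 + 1, so sig^5 ≡ 11·17 ≡ 12 (mod 35)

12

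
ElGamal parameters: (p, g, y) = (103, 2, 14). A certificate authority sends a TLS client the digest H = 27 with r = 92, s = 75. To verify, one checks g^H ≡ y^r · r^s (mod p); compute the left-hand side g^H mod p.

76

2^2 = 4
2^4 ≡ 4^2 = 16
2^8 ≡ 16^2 = 256 ≡ 50
2^16 ≡ 50^2 = 2500 ≡ 28
27 = 16 + 8 + 2 + 1, so 2^27 ≡ 28·50·4·2 ≡ 76 (mod 103)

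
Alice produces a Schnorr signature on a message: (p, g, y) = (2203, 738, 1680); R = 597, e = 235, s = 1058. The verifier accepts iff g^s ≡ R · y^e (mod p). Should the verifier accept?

accept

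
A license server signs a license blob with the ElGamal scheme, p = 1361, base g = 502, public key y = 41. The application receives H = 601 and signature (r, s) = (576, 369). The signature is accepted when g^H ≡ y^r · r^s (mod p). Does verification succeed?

passes

Left side g^H mod p:
502^2 = 252004 ≡ 219
502^4 ≡ 219^2 = 47961 ≡ 326
502^8 ≡ 326^2 = 106276 ≡ 118
502^16 ≡ 118^2 = 13924 ≡ 314
502^32 ≡ 314^2 = 98596 ≡ 604
502^64 ≡ 604^2 = 364816 ≡ 68
502^128 ≡ 68^2 = 4624 ≡ 541
502^256 ≡ 541^2 = 292681 ≡ 66
502^512 ≡ 66^2 = 4356 ≡ 273
601 = 512 + 64 + 16 + 8 + 1, so 502^601 ≡ 273·68·314·118·502 ≡ 1225 (mod 1361)
Right side y^r · r^s mod p:
41^2 = 1681 ≡ 320
41^4 ≡ 320^2 = 102400 ≡ 325
41^8 ≡ 325^2 = 105625 ≡ 828
41^16 ≡ 828^2 = 685584 ≡ 1001
41^32 ≡ 1001^2 = 1002001 ≡ 305
41^64 ≡ 305^2 = 93025 ≡ 477
41^128 ≡ 477^2 = 227529 ≡ 242
41^256 ≡ 242^2 = 58564 ≡ 41
41^512 ≡ 41^2 = 1681 ≡ 320
576 = 512 + 64, so 41^576 ≡ 320·477 ≡ 208 (mod 1361)
576^2 = 331776 ≡ 1053
576^4 ≡ 1053^2 = 1108809 ≡ 955
576^8 ≡ 955^2 = 912025 ≡ 155
576^16 ≡ 155^2 = 24025 ≡ 888
576^32 ≡ 888^2 = 788544 ≡ 525
576^64 ≡ 525^2 = 275625 ≡ 703
576^128 ≡ 703^2 = 494209 ≡ 166
576^256 ≡ 166^2 = 27556 ≡ 336
369 = 256 + 64 + 32 + 16 + 1, so 576^369 ≡ 336·703·525·888·576 ≡ 1308 (mod 1361)
208·1308 = 272064 ≡ 1225 (mod 1361)
1225 ≡ 1225 (mod 1361), so the signature is genuine.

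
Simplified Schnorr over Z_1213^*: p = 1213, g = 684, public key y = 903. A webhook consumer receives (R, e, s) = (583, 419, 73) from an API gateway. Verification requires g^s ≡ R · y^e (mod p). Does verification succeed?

g^s mod p:
684^2 = 467856 ≡ 851
684^4 ≡ 851^2 = 724201 ≡ 40
684^8 ≡ 40^2 = 1600 ≡ 387
684^16 ≡ 387^2 = 149769 ≡ 570
684^32 ≡ 570^2 = 324900 ≡ 1029
684^64 ≡ 1029^2 = 1058841 ≡ 1105
73 = 64 + 8 + 1, so 684^73 ≡ 1105·387·684 ≡ 733 (mod 1213)
R · y^e mod p:
903^2 = 815409 ≡ 273
903^4 ≡ 273^2 = 74529 ≡ 536
903^8 ≡ 536^2 = 287296 ≡ 1028
903^16 ≡ 1028^2 = 1056784 ≡ 261
903^32 ≡ 261^2 = 68121 ≡ 193
903^64 ≡ 193^2 = 37249 ≡ 859
903^128 ≡ 859^2 = 737881 ≡ 377
903^256 ≡ 377^2 = 142129 ≡ 208
419 = 256 + 128 + 32 + 2 + 1, so 903^419 ≡ 208·377·193·273·903 ≡ 909 (mod 1213)
583·909 = 529947 ≡ 1079 (mod 1213)
733 ≠ 1079; the check fails.

fails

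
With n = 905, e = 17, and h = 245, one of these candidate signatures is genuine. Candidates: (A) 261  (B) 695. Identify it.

Candidate A: 261^2 = 68121 ≡ 246; 261^4 ≡ 246^2 = 60516 ≡ 786; 261^8 ≡ 786^2 = 617796 ≡ 586; 261^16 ≡ 586^2 = 343396 ≡ 401; 17 = 16 + 1, so 261^17 ≡ 401·261 ≡ 586 (mod 905)
Candidate B: 695^2 = 483025 ≡ 660; 695^4 ≡ 660^2 = 435600 ≡ 295; 695^8 ≡ 295^2 = 87025 ≡ 145; 695^16 ≡ 145^2 = 21025 ≡ 210; 17 = 16 + 1, so 695^17 ≡ 210·695 ≡ 245 (mod 905)
  → matches h = 245

B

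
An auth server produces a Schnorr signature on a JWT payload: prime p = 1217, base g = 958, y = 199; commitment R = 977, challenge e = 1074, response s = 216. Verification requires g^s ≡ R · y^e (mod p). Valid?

g^s mod p:
Squares mod 1217: 958^1≡958, 958^2≡146, 958^4≡627, 958^8≡38, 958^16≡227, 958^32≡415, 958^64≡628, 958^128≡76
216 = 128 + 64 + 16 + 8, so 958^216 ≡ 76·628·227·38 ≡ 364 (mod 1217)
R · y^e mod p:
Squares mod 1217: 199^1≡199, 199^2≡657, 199^4≡831, 199^8≡522, 199^16≡1093, 199^32≡772, 199^64≡871, 199^128≡450, 199^256≡478, 199^512≡905, 199^1024≡1201
1074 = 1024 + 32 + 16 + 2, so 199^1074 ≡ 1201·772·1093·657 ≡ 465 (mod 1217)
977·465 = 454305 ≡ 364 (mod 1217)
364 ≡ 364 (mod 1217); signature holds.

yes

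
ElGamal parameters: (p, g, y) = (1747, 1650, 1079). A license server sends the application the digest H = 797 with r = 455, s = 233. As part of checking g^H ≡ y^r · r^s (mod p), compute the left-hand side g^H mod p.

1650^797 mod 1747 = 175

175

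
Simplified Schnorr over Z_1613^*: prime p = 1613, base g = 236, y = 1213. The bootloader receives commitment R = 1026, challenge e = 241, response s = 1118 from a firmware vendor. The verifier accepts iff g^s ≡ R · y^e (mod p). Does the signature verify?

g^s mod p:
236^2 = 55696 ≡ 854
236^4 ≡ 854^2 = 729316 ≡ 240
236^8 ≡ 240^2 = 57600 ≡ 1145
236^16 ≡ 1145^2 = 1311025 ≡ 1269
236^32 ≡ 1269^2 = 1610361 ≡ 587
236^64 ≡ 587^2 = 344569 ≡ 1000
236^128 ≡ 1000^2 = 1000000 ≡ 1553
236^256 ≡ 1553^2 = 2411809 ≡ 374
236^512 ≡ 374^2 = 139876 ≡ 1158
236^1024 ≡ 1158^2 = 1340964 ≡ 561
1118 = 1024 + 64 + 16 + 8 + 4 + 2, so 236^1118 ≡ 561·1000·1269·1145·240·854 ≡ 869 (mod 1613)
R · y^e mod p:
1213^2 = 1471369 ≡ 313
1213^4 ≡ 313^2 = 97969 ≡ 1189
1213^8 ≡ 1189^2 = 1413721 ≡ 733
1213^16 ≡ 733^2 = 537289 ≡ 160
1213^32 ≡ 160^2 = 25600 ≡ 1405
1213^64 ≡ 1405^2 = 1974025 ≡ 1326
1213^128 ≡ 1326^2 = 1758276 ≡ 106
241 = 128 + 64 + 32 + 16 + 1, so 1213^241 ≡ 106·1326·1405·160·1213 ≡ 944 (mod 1613)
1026·944 = 968544 ≡ 744 (mod 1613)
869 ≠ 744; the check fails.

does not verify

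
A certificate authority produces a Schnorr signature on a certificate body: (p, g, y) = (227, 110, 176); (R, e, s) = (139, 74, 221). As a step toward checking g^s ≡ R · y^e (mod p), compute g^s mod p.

173

110^2 = 12100 ≡ 69
110^4 ≡ 69^2 = 4761 ≡ 221
110^8 ≡ 221^2 = 48841 ≡ 36
110^16 ≡ 36^2 = 1296 ≡ 161
110^32 ≡ 161^2 = 25921 ≡ 43
110^64 ≡ 43^2 = 1849 ≡ 33
110^128 ≡ 33^2 = 1089 ≡ 181
221 = 128 + 64 + 16 + 8 + 4 + 1, so 110^221 ≡ 181·33·161·36·221·110 ≡ 173 (mod 227)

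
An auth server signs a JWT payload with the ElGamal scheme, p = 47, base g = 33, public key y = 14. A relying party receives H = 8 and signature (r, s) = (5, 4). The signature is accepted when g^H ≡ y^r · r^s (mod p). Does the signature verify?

does not verify

Left side g^H mod p:
Squares mod 47: 33^1≡33, 33^2≡8, 33^4≡17, 33^8≡7
33^8 ≡ 7 (mod 47)
Right side y^r · r^s mod p:
Squares mod 47: 14^1≡14, 14^2≡8, 14^4≡17
5 = 4 + 1, so 14^5 ≡ 17·14 ≡ 3 (mod 47)
Squares mod 47: 5^1≡5, 5^2≡25, 5^4≡14
5^4 ≡ 14 (mod 47)
3·14 = 42 ≡ 42 (mod 47)
7 ≠ 42, so verification fails.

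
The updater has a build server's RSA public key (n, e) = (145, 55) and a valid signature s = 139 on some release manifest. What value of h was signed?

24

Squares mod 145: s^1≡139, s^2≡36, s^4≡136, s^8≡81, s^16≡36, s^32≡136
55 = 32 + 16 + 4 + 2 + 1, so s^55 ≡ 136·36·136·36·139 ≡ 24 (mod 145)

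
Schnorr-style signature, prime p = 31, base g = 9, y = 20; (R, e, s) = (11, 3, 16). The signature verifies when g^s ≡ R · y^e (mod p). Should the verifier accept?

reject

g^s mod p:
Squares mod 31: 9^1≡9, 9^2≡19, 9^4≡20, 9^8≡28, 9^16≡9
9^16 ≡ 9 (mod 31)
R · y^e mod p:
Squares mod 31: 20^1≡20, 20^2≡28
3 = 2 + 1, so 20^3 ≡ 28·20 ≡ 2 (mod 31)
11·2 = 22 ≡ 22 (mod 31)
9 ≠ 22; the check fails.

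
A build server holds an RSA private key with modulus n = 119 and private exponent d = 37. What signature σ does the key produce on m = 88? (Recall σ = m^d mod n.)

m^2 ≡ 88^2 = 7744 ≡ 9
m^4 ≡ 9^2 = 81
m^8 ≡ 81^2 = 6561 ≡ 16
m^16 ≡ 16^2 = 256 ≡ 18
m^32 ≡ 18^2 = 324 ≡ 86
37 = 32 + 4 + 1, so m^37 ≡ 86·81·88 ≡ 39 (mod 119)

39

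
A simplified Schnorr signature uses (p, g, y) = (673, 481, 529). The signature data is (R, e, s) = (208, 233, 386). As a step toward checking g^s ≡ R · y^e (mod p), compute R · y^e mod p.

529^2 = 279841 ≡ 546
529^4 ≡ 546^2 = 298116 ≡ 650
529^8 ≡ 650^2 = 422500 ≡ 529
529^16 ≡ 529^2 = 279841 ≡ 546
529^32 ≡ 546^2 = 298116 ≡ 650
529^64 ≡ 650^2 = 422500 ≡ 529
529^128 ≡ 529^2 = 279841 ≡ 546
233 = 128 + 64 + 32 + 8 + 1, so 529^233 ≡ 546·529·650·529·529 ≡ 546 (mod 673)
R · y^e ≡ 208·546 = 113568 ≡ 504 (mod 673)

504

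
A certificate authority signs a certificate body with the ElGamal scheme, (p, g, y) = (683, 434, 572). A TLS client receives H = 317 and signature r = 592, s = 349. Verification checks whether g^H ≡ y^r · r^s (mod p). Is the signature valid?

Left side g^H mod p:
434^317 mod 683 = 537
Right side y^r · r^s mod p:
572^592 mod 683 = 418
592^349 mod 683 = 382
418·382 = 159676 ≡ 537 (mod 683)
537 ≡ 537 (mod 683), so the signature is genuine.

valid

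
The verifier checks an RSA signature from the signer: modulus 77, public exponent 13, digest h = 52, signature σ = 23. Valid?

no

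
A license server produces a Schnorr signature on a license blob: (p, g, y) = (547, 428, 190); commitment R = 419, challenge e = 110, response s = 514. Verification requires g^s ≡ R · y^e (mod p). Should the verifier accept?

g^s mod p:
428^2 = 183184 ≡ 486
428^4 ≡ 486^2 = 236196 ≡ 439
428^8 ≡ 439^2 = 192721 ≡ 177
428^16 ≡ 177^2 = 31329 ≡ 150
428^32 ≡ 150^2 = 22500 ≡ 73
428^64 ≡ 73^2 = 5329 ≡ 406
428^128 ≡ 406^2 = 164836 ≡ 189
428^256 ≡ 189^2 = 35721 ≡ 166
428^512 ≡ 166^2 = 27556 ≡ 206
514 = 512 + 2, so 428^514 ≡ 206·486 ≡ 15 (mod 547)
R · y^e mod p:
190^2 = 36100 ≡ 545
190^4 ≡ 545^2 = 297025 ≡ 4
190^8 ≡ 4^2 = 16
190^16 ≡ 16^2 = 256
190^32 ≡ 256^2 = 65536 ≡ 443
190^64 ≡ 443^2 = 196249 ≡ 423
110 = 64 + 32 + 8 + 4 + 2, so 190^110 ≡ 423·443·16·4·545 ≡ 158 (mod 547)
419·158 = 66202 ≡ 15 (mod 547)
15 ≡ 15 (mod 547); signature holds.

accept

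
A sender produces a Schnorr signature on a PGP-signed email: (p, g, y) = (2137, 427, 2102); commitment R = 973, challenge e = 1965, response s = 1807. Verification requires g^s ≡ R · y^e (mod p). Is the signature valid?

valid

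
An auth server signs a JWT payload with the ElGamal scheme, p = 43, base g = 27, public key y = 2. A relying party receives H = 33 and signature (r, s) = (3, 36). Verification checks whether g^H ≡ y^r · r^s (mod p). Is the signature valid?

Left side g^H mod p:
27^2 = 729 ≡ 41
27^4 ≡ 41^2 = 1681 ≡ 4
27^8 ≡ 4^2 = 16
27^16 ≡ 16^2 = 256 ≡ 41
27^32 ≡ 41^2 = 1681 ≡ 4
33 = 32 + 1, so 27^33 ≡ 4·27 ≡ 22 (mod 43)
Right side y^r · r^s mod p:
2^2 = 4
3 = 2 + 1, so 2^3 ≡ 4·2 ≡ 8 (mod 43)
3^2 = 9
3^4 ≡ 9^2 = 81 ≡ 38
3^8 ≡ 38^2 = 1444 ≡ 25
3^16 ≡ 25^2 = 625 ≡ 23
3^32 ≡ 23^2 = 529 ≡ 13
36 = 32 + 4, so 3^36 ≡ 13·38 ≡ 21 (mod 43)
8·21 = 168 ≡ 39 (mod 43)
22 ≠ 39, so verification fails.

invalid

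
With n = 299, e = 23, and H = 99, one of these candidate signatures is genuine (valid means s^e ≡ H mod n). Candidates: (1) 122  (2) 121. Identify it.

Candidate 1: Squares mod 299: 122^1≡122, 122^2≡233, 122^4≡170, 122^8≡196, 122^16≡144; 23 = 16 + 4 + 2 + 1, so 122^23 ≡ 144·170·233·122 ≡ 99 (mod 299)
  → matches H = 99
Candidate 2: Squares mod 299: 121^1≡121, 121^2≡289, 121^4≡100, 121^8≡133, 121^16≡48; 23 = 16 + 4 + 2 + 1, so 121^23 ≡ 48·100·289·121 ≡ 75 (mod 299)

1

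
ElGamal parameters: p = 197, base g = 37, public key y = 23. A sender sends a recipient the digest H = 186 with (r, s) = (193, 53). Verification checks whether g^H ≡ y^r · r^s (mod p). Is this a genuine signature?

Left side g^H mod p:
Squares mod 197: 37^1≡37, 37^2≡187, 37^4≡100, 37^8≡150, 37^16≡42, 37^32≡188, 37^64≡81, 37^128≡60
186 = 128 + 32 + 16 + 8 + 2, so 37^186 ≡ 60·188·42·150·187 ≡ 70 (mod 197)
Right side y^r · r^s mod p:
Squares mod 197: 23^1≡23, 23^2≡135, 23^4≡101, 23^8≡154, 23^16≡76, 23^32≡63, 23^64≡29, 23^128≡53
193 = 128 + 64 + 1, so 23^193 ≡ 53·29·23 ≡ 88 (mod 197)
Squares mod 197: 193^1≡193, 193^2≡16, 193^4≡59, 193^8≡132, 193^16≡88, 193^32≡61
53 = 32 + 16 + 4 + 1, so 193^53 ≡ 61·88·59·193 ≡ 59 (mod 197)
88·59 = 5192 ≡ 70 (mod 197)
70 ≡ 70 (mod 197), so the signature is genuine.

genuine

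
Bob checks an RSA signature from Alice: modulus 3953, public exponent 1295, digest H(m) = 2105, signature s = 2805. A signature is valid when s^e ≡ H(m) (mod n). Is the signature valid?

invalid

Squares mod 3953: s^1≡2805, s^2≡1555, s^4≡2742, s^8≡3911, s^16≡1764, s^32≡685, s^64≡2771, s^128≡1715, s^256≡193, s^512≡1672, s^1024≡813
1295 = 1024 + 256 + 8 + 4 + 2 + 1, so s^1295 ≡ 813·193·3911·2742·1555·2805 ≡ 511 (mod 3953)
511 ≠ 2105, so verification fails.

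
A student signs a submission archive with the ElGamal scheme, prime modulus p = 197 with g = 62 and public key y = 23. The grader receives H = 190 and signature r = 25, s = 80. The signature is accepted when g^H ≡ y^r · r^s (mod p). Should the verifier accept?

reject

Left side g^H mod p:
62^2 = 3844 ≡ 101
62^4 ≡ 101^2 = 10201 ≡ 154
62^8 ≡ 154^2 = 23716 ≡ 76
62^16 ≡ 76^2 = 5776 ≡ 63
62^32 ≡ 63^2 = 3969 ≡ 29
62^64 ≡ 29^2 = 841 ≡ 53
62^128 ≡ 53^2 = 2809 ≡ 51
190 = 128 + 32 + 16 + 8 + 4 + 2, so 62^190 ≡ 51·29·63·76·154·101 ≡ 175 (mod 197)
Right side y^r · r^s mod p:
23^2 = 529 ≡ 135
23^4 ≡ 135^2 = 18225 ≡ 101
23^8 ≡ 101^2 = 10201 ≡ 154
23^16 ≡ 154^2 = 23716 ≡ 76
25 = 16 + 8 + 1, so 23^25 ≡ 76·154·23 ≡ 90 (mod 197)
25^2 = 625 ≡ 34
25^4 ≡ 34^2 = 1156 ≡ 171
25^8 ≡ 171^2 = 29241 ≡ 85
25^16 ≡ 85^2 = 7225 ≡ 133
25^32 ≡ 133^2 = 17689 ≡ 156
25^64 ≡ 156^2 = 24336 ≡ 105
80 = 64 + 16, so 25^80 ≡ 105·133 ≡ 175 (mod 197)
90·175 = 15750 ≡ 187 (mod 197)
175 ≠ 187, so verification fails.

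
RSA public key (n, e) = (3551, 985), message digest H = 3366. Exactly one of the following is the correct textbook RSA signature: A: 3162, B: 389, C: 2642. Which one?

B

Candidate A: Squares mod 3551: 3162^1≡3162, 3162^2≡2179, 3162^4≡354, 3162^8≡1031, 3162^16≡1212, 3162^32≡2381, 3162^64≡1765, 3162^128≡998, 3162^256≡1724, 3162^512≡3540; 985 = 512 + 256 + 128 + 64 + 16 + 8 + 1, so 3162^985 ≡ 3540·1724·998·1765·1212·1031·3162 ≡ 185 (mod 3551)
Candidate B: Squares mod 3551: 389^1≡389, 389^2≡2179, 389^4≡354, 389^8≡1031, 389^16≡1212, 389^32≡2381, 389^64≡1765, 389^128≡998, 389^256≡1724, 389^512≡3540; 985 = 512 + 256 + 128 + 64 + 16 + 8 + 1, so 389^985 ≡ 3540·1724·998·1765·1212·1031·389 ≡ 3366 (mod 3551)
  → matches H = 3366
Candidate C: Squares mod 3551: 2642^1≡2642, 2642^2≡2449, 2642^4≡3513, 2642^8≡1444, 2642^16≡699, 2642^32≡2114, 2642^64≡1838, 2642^128≡1243, 2642^256≡364, 2642^512≡1109; 985 = 512 + 256 + 128 + 64 + 16 + 8 + 1, so 2642^985 ≡ 1109·364·1243·1838·699·1444·2642 ≡ 2441 (mod 3551)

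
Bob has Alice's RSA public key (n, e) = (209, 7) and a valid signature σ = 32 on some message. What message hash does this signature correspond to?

10

Squares mod 209: σ^1≡32, σ^2≡188, σ^4≡23
7 = 4 + 2 + 1, so σ^7 ≡ 23·188·32 ≡ 10 (mod 209)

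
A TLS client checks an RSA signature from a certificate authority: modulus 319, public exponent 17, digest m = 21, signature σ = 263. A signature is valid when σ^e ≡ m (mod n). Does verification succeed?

Squares mod 319: σ^1≡263, σ^2≡265, σ^4≡45, σ^8≡111, σ^16≡199
17 = 16 + 1, so σ^17 ≡ 199·263 ≡ 21 (mod 319)
21 = m, so the signature checks out.

passes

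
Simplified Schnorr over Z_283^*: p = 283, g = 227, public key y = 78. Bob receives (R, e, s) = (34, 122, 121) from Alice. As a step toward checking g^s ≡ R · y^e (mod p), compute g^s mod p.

263

227^2 = 51529 ≡ 23
227^4 ≡ 23^2 = 529 ≡ 246
227^8 ≡ 246^2 = 60516 ≡ 237
227^16 ≡ 237^2 = 56169 ≡ 135
227^32 ≡ 135^2 = 18225 ≡ 113
227^64 ≡ 113^2 = 12769 ≡ 34
121 = 64 + 32 + 16 + 8 + 1, so 227^121 ≡ 34·113·135·237·227 ≡ 263 (mod 283)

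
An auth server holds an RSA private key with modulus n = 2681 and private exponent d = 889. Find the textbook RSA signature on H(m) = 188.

90

(H(m))^2 ≡ 188^2 = 35344 ≡ 491
(H(m))^4 ≡ 491^2 = 241081 ≡ 2472
(H(m))^8 ≡ 2472^2 = 6110784 ≡ 785
(H(m))^16 ≡ 785^2 = 616225 ≡ 2276
(H(m))^32 ≡ 2276^2 = 5180176 ≡ 484
(H(m))^64 ≡ 484^2 = 234256 ≡ 1009
(H(m))^128 ≡ 1009^2 = 1018081 ≡ 1982
(H(m))^256 ≡ 1982^2 = 3928324 ≡ 659
(H(m))^512 ≡ 659^2 = 434281 ≡ 2640
889 = 512 + 256 + 64 + 32 + 16 + 8 + 1, so (H(m))^889 ≡ 2640·659·1009·484·2276·785·188 ≡ 90 (mod 2681)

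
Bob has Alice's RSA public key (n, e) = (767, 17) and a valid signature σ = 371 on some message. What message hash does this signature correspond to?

σ^2 ≡ 371^2 = 137641 ≡ 348
σ^4 ≡ 348^2 = 121104 ≡ 685
σ^8 ≡ 685^2 = 469225 ≡ 588
σ^16 ≡ 588^2 = 345744 ≡ 594
17 = 16 + 1, so σ^17 ≡ 594·371 ≡ 245 (mod 767)

245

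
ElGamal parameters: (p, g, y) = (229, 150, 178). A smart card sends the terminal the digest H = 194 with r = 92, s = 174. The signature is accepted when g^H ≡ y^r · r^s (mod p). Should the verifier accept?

reject

Left side g^H mod p:
150^2 = 22500 ≡ 58
150^4 ≡ 58^2 = 3364 ≡ 158
150^8 ≡ 158^2 = 24964 ≡ 3
150^16 ≡ 3^2 = 9
150^32 ≡ 9^2 = 81
150^64 ≡ 81^2 = 6561 ≡ 149
150^128 ≡ 149^2 = 22201 ≡ 217
194 = 128 + 64 + 2, so 150^194 ≡ 217·149·58 ≡ 33 (mod 229)
Right side y^r · r^s mod p:
178^2 = 31684 ≡ 82
178^4 ≡ 82^2 = 6724 ≡ 83
178^8 ≡ 83^2 = 6889 ≡ 19
178^16 ≡ 19^2 = 361 ≡ 132
178^32 ≡ 132^2 = 17424 ≡ 20
178^64 ≡ 20^2 = 400 ≡ 171
92 = 64 + 16 + 8 + 4, so 178^92 ≡ 171·132·19·83 ≡ 55 (mod 229)
92^2 = 8464 ≡ 220
92^4 ≡ 220^2 = 48400 ≡ 81
92^8 ≡ 81^2 = 6561 ≡ 149
92^16 ≡ 149^2 = 22201 ≡ 217
92^32 ≡ 217^2 = 47089 ≡ 144
92^64 ≡ 144^2 = 20736 ≡ 126
92^128 ≡ 126^2 = 15876 ≡ 75
174 = 128 + 32 + 8 + 4 + 2, so 92^174 ≡ 75·144·149·81·220 ≡ 202 (mod 229)
55·202 = 11110 ≡ 118 (mod 229)
33 ≠ 118, so verification fails.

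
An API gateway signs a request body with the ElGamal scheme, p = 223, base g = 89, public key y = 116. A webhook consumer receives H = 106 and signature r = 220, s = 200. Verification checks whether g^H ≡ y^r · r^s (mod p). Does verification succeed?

Left side g^H mod p:
89^2 = 7921 ≡ 116
89^4 ≡ 116^2 = 13456 ≡ 76
89^8 ≡ 76^2 = 5776 ≡ 201
89^16 ≡ 201^2 = 40401 ≡ 38
89^32 ≡ 38^2 = 1444 ≡ 106
89^64 ≡ 106^2 = 11236 ≡ 86
106 = 64 + 32 + 8 + 2, so 89^106 ≡ 86·106·201·116 ≡ 220 (mod 223)
Right side y^r · r^s mod p:
116^2 = 13456 ≡ 76
116^4 ≡ 76^2 = 5776 ≡ 201
116^8 ≡ 201^2 = 40401 ≡ 38
116^16 ≡ 38^2 = 1444 ≡ 106
116^32 ≡ 106^2 = 11236 ≡ 86
116^64 ≡ 86^2 = 7396 ≡ 37
116^128 ≡ 37^2 = 1369 ≡ 31
220 = 128 + 64 + 16 + 8 + 4, so 116^220 ≡ 31·37·106·38·201 ≡ 179 (mod 223)
220^2 = 48400 ≡ 9
220^4 ≡ 9^2 = 81
220^8 ≡ 81^2 = 6561 ≡ 94
220^16 ≡ 94^2 = 8836 ≡ 139
220^32 ≡ 139^2 = 19321 ≡ 143
220^64 ≡ 143^2 = 20449 ≡ 156
220^128 ≡ 156^2 = 24336 ≡ 29
200 = 128 + 64 + 8, so 220^200 ≡ 29·156·94 ≡ 218 (mod 223)
179·218 = 39022 ≡ 220 (mod 223)
220 ≡ 220 (mod 223), so the signature is genuine.

passes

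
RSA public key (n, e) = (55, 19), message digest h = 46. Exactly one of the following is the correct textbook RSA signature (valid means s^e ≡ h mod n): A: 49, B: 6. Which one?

B

Candidate A: Squares mod 55: 49^1≡49, 49^2≡36, 49^4≡31, 49^8≡26, 49^16≡16; 19 = 16 + 2 + 1, so 49^19 ≡ 16·36·49 ≡ 9 (mod 55)
Candidate B: Squares mod 55: 6^1≡6, 6^2≡36, 6^4≡31, 6^8≡26, 6^16≡16; 19 = 16 + 2 + 1, so 6^19 ≡ 16·36·6 ≡ 46 (mod 55)
  → matches h = 46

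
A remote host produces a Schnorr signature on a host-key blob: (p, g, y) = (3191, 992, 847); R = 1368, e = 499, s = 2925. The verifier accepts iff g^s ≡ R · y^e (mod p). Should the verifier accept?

accept

g^s mod p:
Squares mod 3191: 992^1≡992, 992^2≡1236, 992^4≡2398, 992^8≡222, 992^16≡1419, 992^32≡40, 992^64≡1600, 992^128≡818, 992^256≡2205, 992^512≡2132, 992^1024≡1440, 992^2048≡2641
2925 = 2048 + 512 + 256 + 64 + 32 + 8 + 4 + 1, so 992^2925 ≡ 2641·2132·2205·1600·40·222·2398·992 ≡ 1606 (mod 3191)
R · y^e mod p:
Squares mod 3191: 847^1≡847, 847^2≡2625, 847^4≡1256, 847^8≡1182, 847^16≡2657, 847^32≡1157, 847^64≡1620, 847^128≡1398, 847^256≡1512
499 = 256 + 128 + 64 + 32 + 16 + 2 + 1, so 847^499 ≡ 1512·1398·1620·1157·2657·2625·847 ≡ 1620 (mod 3191)
1368·1620 = 2216160 ≡ 1606 (mod 3191)
1606 ≡ 1606 (mod 3191); signature holds.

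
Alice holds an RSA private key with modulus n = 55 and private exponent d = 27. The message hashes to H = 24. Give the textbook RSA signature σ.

H^2 ≡ 24^2 = 576 ≡ 26
H^4 ≡ 26^2 = 676 ≡ 16
H^8 ≡ 16^2 = 256 ≡ 36
H^16 ≡ 36^2 = 1296 ≡ 31
27 = 16 + 8 + 2 + 1, so H^27 ≡ 31·36·26·24 ≡ 29 (mod 55)

29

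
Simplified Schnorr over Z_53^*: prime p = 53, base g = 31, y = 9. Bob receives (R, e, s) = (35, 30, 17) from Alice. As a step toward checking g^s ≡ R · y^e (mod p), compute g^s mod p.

31^2 = 961 ≡ 7
31^4 ≡ 7^2 = 49
31^8 ≡ 49^2 = 2401 ≡ 16
31^16 ≡ 16^2 = 256 ≡ 44
17 = 16 + 1, so 31^17 ≡ 44·31 ≡ 39 (mod 53)

39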